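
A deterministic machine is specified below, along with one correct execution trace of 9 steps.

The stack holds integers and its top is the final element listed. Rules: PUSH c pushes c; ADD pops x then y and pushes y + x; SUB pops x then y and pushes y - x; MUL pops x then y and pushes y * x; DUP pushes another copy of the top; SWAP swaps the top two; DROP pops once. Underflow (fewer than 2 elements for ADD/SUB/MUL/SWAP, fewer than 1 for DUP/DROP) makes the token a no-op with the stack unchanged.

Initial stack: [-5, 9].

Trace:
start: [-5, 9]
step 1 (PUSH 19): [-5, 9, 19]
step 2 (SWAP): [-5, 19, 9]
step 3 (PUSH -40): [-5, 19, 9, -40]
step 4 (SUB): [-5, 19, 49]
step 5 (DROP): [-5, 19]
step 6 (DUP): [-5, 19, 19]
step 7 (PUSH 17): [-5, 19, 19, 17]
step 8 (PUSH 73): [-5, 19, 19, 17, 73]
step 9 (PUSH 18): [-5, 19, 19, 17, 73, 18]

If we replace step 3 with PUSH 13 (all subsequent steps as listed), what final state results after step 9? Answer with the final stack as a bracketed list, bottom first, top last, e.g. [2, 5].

(re-executing from step 3 with the substitution; state before step 3: [-5, 19, 9])
step 3 (PUSH 13): [-5, 19, 9, 13]
step 4 (SUB): [-5, 19, -4]
step 5 (DROP): [-5, 19]
step 6 (DUP): [-5, 19, 19]
step 7 (PUSH 17): [-5, 19, 19, 17]
step 8 (PUSH 73): [-5, 19, 19, 17, 73]
step 9 (PUSH 18): [-5, 19, 19, 17, 73, 18]

[-5, 19, 19, 17, 73, 18]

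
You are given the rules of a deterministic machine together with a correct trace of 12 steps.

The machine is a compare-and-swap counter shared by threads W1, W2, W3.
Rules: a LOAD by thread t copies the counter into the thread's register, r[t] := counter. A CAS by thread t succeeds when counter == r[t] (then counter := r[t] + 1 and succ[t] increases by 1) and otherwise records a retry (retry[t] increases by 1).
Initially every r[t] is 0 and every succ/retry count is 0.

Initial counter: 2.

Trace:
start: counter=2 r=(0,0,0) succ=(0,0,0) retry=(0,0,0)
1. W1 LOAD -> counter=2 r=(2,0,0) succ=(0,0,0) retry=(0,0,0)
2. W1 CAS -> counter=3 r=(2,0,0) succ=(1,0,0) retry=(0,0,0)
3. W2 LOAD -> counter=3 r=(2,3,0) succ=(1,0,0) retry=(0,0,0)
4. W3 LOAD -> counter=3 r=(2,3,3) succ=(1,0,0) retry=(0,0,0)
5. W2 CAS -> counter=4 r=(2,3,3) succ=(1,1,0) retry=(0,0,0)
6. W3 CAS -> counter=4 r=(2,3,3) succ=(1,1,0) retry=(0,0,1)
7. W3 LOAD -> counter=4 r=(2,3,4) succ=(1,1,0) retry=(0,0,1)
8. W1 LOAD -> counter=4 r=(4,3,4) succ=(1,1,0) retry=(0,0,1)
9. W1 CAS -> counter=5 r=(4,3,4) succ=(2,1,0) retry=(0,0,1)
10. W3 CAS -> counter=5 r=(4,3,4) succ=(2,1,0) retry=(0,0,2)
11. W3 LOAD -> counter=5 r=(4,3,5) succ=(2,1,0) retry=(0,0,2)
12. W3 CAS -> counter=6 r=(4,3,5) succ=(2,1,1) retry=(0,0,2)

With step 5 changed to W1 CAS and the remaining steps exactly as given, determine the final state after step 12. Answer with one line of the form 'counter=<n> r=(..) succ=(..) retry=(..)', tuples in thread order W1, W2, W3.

(re-executing from step 5 with the substitution; state before step 5: counter=3 r=(2,3,3) succ=(1,0,0) retry=(0,0,0))
5. W1 CAS -> counter=3 r=(2,3,3) succ=(1,0,0) retry=(1,0,0)
6. W3 CAS -> counter=4 r=(2,3,3) succ=(1,0,1) retry=(1,0,0)
7. W3 LOAD -> counter=4 r=(2,3,4) succ=(1,0,1) retry=(1,0,0)
8. W1 LOAD -> counter=4 r=(4,3,4) succ=(1,0,1) retry=(1,0,0)
9. W1 CAS -> counter=5 r=(4,3,4) succ=(2,0,1) retry=(1,0,0)
10. W3 CAS -> counter=5 r=(4,3,4) succ=(2,0,1) retry=(1,0,1)
11. W3 LOAD -> counter=5 r=(4,3,5) succ=(2,0,1) retry=(1,0,1)
12. W3 CAS -> counter=6 r=(4,3,5) succ=(2,0,2) retry=(1,0,1)

counter=6 r=(4,3,5) succ=(2,0,2) retry=(1,0,1)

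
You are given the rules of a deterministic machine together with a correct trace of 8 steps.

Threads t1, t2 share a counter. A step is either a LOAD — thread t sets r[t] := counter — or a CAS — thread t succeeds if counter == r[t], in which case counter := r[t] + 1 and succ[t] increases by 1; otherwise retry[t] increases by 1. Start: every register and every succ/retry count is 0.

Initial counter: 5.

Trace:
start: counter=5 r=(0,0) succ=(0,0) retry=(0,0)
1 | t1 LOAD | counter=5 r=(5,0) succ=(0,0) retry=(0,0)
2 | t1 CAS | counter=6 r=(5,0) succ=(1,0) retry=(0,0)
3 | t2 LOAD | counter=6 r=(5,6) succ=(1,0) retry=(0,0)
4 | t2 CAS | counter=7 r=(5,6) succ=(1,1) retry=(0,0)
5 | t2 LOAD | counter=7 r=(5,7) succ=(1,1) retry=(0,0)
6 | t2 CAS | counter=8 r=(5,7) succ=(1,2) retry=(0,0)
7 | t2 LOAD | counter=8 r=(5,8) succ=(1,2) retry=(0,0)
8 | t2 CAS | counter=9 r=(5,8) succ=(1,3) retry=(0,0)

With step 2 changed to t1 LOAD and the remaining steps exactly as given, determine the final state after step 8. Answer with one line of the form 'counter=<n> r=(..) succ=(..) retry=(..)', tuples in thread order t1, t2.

counter=8 r=(5,7) succ=(0,3) retry=(0,0)

(re-executing from step 2 with the substitution; state before step 2: counter=5 r=(5,0) succ=(0,0) retry=(0,0))
2 | t1 LOAD | counter=5 r=(5,0) succ=(0,0) retry=(0,0)
3 | t2 LOAD | counter=5 r=(5,5) succ=(0,0) retry=(0,0)
4 | t2 CAS | counter=6 r=(5,5) succ=(0,1) retry=(0,0)
5 | t2 LOAD | counter=6 r=(5,6) succ=(0,1) retry=(0,0)
6 | t2 CAS | counter=7 r=(5,6) succ=(0,2) retry=(0,0)
7 | t2 LOAD | counter=7 r=(5,7) succ=(0,2) retry=(0,0)
8 | t2 CAS | counter=8 r=(5,7) succ=(0,3) retry=(0,0)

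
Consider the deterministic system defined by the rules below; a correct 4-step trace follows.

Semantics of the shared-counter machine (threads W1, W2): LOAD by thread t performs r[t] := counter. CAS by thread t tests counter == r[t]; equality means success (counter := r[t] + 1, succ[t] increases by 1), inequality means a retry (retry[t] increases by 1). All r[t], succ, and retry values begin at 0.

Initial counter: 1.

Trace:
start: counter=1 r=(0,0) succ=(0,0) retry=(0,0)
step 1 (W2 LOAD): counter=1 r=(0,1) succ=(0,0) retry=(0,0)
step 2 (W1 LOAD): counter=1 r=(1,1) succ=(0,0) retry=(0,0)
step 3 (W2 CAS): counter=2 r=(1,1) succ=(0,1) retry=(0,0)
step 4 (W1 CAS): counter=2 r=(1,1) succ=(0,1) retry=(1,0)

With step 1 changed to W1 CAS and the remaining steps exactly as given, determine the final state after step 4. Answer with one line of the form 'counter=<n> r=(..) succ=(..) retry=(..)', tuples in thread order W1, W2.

counter=2 r=(1,0) succ=(1,0) retry=(1,1)

(re-executing from step 1 with the substitution; state before step 1: counter=1 r=(0,0) succ=(0,0) retry=(0,0))
step 1 (W1 CAS): counter=1 r=(0,0) succ=(0,0) retry=(1,0)
step 2 (W1 LOAD): counter=1 r=(1,0) succ=(0,0) retry=(1,0)
step 3 (W2 CAS): counter=1 r=(1,0) succ=(0,0) retry=(1,1)
step 4 (W1 CAS): counter=2 r=(1,0) succ=(1,0) retry=(1,1)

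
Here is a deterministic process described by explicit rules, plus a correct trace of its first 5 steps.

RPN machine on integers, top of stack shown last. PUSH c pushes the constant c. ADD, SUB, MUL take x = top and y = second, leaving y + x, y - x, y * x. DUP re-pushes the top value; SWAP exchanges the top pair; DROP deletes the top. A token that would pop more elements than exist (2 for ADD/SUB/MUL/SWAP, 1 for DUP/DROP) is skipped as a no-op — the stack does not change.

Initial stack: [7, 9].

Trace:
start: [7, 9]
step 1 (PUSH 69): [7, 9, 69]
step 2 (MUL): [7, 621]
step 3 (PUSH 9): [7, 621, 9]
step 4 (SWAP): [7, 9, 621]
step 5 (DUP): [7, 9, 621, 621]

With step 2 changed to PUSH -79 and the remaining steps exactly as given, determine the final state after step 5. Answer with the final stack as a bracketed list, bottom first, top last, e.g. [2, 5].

[7, 9, 69, 9, -79, -79]

(re-executing from step 2 with the substitution; state before step 2: [7, 9, 69])
step 2 (PUSH -79): [7, 9, 69, -79]
step 3 (PUSH 9): [7, 9, 69, -79, 9]
step 4 (SWAP): [7, 9, 69, 9, -79]
step 5 (DUP): [7, 9, 69, 9, -79, -79]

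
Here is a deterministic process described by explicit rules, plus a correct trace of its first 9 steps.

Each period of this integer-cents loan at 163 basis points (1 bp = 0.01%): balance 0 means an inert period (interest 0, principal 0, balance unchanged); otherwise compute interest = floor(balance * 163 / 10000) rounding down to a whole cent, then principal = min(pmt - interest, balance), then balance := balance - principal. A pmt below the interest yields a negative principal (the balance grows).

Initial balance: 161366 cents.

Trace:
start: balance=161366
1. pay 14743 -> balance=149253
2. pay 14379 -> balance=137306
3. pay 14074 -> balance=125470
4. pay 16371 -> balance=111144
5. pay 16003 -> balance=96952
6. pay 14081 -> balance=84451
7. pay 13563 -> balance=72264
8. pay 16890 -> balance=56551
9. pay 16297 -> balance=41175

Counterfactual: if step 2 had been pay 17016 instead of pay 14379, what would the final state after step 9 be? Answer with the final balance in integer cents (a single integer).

(re-executing from step 2 with the substitution; state before step 2: balance=149253)
2. pay 17016 -> balance=134669
3. pay 14074 -> balance=122790
4. pay 16371 -> balance=108420
5. pay 16003 -> balance=94184
6. pay 14081 -> balance=81638
7. pay 13563 -> balance=69405
8. pay 16890 -> balance=53646
9. pay 16297 -> balance=38223

38223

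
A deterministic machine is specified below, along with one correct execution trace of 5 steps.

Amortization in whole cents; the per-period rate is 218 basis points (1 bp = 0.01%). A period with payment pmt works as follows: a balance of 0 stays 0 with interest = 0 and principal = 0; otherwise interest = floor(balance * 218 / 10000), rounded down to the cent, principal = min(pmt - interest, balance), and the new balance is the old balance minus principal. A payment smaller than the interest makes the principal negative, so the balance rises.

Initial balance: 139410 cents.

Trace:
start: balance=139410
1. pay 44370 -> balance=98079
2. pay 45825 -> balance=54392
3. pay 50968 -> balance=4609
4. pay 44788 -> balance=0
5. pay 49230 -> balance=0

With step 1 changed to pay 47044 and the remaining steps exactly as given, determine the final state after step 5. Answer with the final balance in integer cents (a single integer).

0

(re-executing from step 1 with the substitution; state before step 1: balance=139410)
1. pay 47044 -> balance=95405
2. pay 45825 -> balance=51659
3. pay 50968 -> balance=1817
4. pay 44788 -> balance=0
5. pay 49230 -> balance=0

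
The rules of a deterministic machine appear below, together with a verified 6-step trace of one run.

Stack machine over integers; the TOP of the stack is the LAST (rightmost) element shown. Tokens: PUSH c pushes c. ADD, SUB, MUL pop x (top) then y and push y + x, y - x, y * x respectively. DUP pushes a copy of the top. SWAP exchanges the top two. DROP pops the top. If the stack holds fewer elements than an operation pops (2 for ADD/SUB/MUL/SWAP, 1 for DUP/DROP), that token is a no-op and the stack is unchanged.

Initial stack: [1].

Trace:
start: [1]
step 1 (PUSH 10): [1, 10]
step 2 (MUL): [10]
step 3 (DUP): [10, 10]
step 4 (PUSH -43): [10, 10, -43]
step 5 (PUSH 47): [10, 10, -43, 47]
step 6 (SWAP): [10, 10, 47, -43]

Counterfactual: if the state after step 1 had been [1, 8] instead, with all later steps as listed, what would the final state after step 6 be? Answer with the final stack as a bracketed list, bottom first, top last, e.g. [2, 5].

[8, 8, 47, -43]

state after step 1 := [1, 8]
step 2 (MUL): [8]
step 3 (DUP): [8, 8]
step 4 (PUSH -43): [8, 8, -43]
step 5 (PUSH 47): [8, 8, -43, 47]
step 6 (SWAP): [8, 8, 47, -43]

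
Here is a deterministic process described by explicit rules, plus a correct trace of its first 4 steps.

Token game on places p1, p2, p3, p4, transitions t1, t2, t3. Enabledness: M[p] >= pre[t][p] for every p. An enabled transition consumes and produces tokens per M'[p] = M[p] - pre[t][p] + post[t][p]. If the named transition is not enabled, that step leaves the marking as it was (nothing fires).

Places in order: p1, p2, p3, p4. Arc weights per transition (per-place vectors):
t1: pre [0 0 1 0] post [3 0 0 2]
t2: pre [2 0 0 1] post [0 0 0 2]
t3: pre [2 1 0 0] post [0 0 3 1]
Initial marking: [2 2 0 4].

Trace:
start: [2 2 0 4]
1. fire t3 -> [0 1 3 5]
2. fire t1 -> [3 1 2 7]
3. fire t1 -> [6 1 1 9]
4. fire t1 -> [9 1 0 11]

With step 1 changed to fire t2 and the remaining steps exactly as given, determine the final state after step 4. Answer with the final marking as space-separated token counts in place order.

0 2 0 5

(re-executing from step 1 with the substitution; state before step 1: [2 2 0 4])
1. fire t2 -> [0 2 0 5]
2. fire t1 -> [0 2 0 5]
3. fire t1 -> [0 2 0 5]
4. fire t1 -> [0 2 0 5]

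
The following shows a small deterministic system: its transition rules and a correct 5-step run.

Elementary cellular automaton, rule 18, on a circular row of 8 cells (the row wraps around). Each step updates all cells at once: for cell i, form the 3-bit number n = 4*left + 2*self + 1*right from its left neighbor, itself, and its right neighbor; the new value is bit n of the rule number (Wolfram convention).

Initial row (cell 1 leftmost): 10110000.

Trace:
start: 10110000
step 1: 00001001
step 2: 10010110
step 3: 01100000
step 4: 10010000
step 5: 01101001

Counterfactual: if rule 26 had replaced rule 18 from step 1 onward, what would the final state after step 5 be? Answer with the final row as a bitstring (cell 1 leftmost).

(re-executing steps 1..5 under rule 26; state before step 1: 10110000)
step 1: 00101001
step 2: 11000110
step 3: 10101100
step 4: 00001011
step 5: 10010010

10010010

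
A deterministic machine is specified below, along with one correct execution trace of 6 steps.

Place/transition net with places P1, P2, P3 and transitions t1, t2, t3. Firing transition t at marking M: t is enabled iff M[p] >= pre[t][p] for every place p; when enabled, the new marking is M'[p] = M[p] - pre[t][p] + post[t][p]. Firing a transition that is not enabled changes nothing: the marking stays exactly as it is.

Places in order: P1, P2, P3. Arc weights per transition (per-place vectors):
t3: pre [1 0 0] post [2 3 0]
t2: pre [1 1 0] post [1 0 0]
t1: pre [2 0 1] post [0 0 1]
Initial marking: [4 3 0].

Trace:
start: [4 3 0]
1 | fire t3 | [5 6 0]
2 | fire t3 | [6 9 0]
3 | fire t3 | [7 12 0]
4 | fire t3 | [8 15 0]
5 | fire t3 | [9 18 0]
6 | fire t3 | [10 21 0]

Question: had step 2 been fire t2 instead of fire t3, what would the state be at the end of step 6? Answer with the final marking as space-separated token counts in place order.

9 17 0

(re-executing from step 2 with the substitution; state before step 2: [5 6 0])
2 | fire t2 | [5 5 0]
3 | fire t3 | [6 8 0]
4 | fire t3 | [7 11 0]
5 | fire t3 | [8 14 0]
6 | fire t3 | [9 17 0]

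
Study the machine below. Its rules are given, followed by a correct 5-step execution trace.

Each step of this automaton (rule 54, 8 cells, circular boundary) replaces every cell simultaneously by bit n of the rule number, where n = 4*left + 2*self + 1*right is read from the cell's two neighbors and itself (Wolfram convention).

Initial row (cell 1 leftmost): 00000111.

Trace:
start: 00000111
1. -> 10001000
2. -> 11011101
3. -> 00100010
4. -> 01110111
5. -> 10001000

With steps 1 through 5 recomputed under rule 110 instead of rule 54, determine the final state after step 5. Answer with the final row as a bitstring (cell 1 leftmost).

11010111

(re-executing steps 1..5 under rule 110; state before step 1: 00000111)
1. -> 00001101
2. -> 00011111
3. -> 00110001
4. -> 01110011
5. -> 11010111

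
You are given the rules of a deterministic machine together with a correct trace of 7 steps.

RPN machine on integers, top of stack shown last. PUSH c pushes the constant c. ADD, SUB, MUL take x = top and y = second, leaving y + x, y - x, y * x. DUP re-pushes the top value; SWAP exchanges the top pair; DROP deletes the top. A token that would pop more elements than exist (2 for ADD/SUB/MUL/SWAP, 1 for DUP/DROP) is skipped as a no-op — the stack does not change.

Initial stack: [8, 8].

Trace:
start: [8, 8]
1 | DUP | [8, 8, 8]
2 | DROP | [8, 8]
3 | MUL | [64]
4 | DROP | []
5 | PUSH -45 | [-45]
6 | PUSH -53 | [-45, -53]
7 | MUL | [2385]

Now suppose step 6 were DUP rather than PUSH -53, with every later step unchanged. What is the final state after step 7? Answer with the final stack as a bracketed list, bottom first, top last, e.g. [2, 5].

(re-executing from step 6 with the substitution; state before step 6: [-45])
6 | DUP | [-45, -45]
7 | MUL | [2025]

[2025]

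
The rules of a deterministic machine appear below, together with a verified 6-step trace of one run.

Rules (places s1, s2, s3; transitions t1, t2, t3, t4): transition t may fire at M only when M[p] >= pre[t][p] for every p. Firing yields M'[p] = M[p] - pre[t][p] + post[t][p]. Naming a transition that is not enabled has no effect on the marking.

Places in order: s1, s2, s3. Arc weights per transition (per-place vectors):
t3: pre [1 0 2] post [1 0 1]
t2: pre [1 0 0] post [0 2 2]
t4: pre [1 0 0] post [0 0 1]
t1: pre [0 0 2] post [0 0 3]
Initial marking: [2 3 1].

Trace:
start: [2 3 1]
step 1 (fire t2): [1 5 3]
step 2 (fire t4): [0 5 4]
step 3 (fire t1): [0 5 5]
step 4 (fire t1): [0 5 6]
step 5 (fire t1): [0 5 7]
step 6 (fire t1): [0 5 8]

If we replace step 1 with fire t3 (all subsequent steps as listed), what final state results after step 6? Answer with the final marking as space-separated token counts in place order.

1 3 6

(re-executing from step 1 with the substitution; state before step 1: [2 3 1])
step 1 (fire t3): [2 3 1]
step 2 (fire t4): [1 3 2]
step 3 (fire t1): [1 3 3]
step 4 (fire t1): [1 3 4]
step 5 (fire t1): [1 3 5]
step 6 (fire t1): [1 3 6]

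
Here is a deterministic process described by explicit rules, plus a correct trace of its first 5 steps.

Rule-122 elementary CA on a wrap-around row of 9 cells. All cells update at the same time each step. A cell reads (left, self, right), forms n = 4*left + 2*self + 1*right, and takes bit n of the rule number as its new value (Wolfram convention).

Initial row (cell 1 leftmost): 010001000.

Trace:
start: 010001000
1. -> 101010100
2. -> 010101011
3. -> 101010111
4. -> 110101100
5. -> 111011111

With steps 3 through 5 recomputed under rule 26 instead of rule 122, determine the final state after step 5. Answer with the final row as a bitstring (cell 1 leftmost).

100001000

(re-executing steps 3..5 under rule 26; state before step 3: 010101011)
3. -> 000000010
4. -> 000000101
5. -> 100001000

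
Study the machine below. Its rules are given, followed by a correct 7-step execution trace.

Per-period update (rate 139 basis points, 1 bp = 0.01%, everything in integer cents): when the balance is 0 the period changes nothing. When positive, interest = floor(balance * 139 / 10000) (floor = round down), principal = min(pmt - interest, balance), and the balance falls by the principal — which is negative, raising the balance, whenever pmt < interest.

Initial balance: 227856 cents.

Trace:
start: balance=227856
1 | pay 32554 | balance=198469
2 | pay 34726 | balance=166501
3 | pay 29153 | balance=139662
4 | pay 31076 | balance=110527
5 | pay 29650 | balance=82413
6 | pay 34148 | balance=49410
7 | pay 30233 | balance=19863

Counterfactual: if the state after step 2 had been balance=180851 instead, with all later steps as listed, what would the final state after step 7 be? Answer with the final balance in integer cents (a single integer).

state after step 2 := balance=180851
3 | pay 29153 | balance=154211
4 | pay 31076 | balance=125278
5 | pay 29650 | balance=97369
6 | pay 34148 | balance=64574
7 | pay 30233 | balance=35238

35238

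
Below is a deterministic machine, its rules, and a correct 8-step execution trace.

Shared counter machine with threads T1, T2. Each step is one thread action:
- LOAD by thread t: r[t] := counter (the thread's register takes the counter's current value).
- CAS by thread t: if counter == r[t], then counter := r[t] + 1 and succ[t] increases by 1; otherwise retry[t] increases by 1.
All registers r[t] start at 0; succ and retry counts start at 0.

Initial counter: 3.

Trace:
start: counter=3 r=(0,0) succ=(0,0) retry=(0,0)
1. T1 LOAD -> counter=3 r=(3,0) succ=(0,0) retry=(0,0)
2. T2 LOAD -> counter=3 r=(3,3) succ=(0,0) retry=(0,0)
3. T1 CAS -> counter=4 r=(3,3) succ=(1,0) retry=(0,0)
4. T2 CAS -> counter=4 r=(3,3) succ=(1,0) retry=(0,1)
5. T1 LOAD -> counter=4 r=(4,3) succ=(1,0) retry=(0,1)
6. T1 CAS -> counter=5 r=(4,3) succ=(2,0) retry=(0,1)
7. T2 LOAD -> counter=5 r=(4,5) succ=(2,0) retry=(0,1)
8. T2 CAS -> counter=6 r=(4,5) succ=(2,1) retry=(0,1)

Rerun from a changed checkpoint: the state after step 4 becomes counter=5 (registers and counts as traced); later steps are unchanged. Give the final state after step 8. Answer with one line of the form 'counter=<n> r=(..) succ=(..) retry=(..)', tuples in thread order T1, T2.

counter=7 r=(5,6) succ=(2,1) retry=(0,1)

state after step 4 := counter=5 r=(3,3) succ=(1,0) retry=(0,1)
5. T1 LOAD -> counter=5 r=(5,3) succ=(1,0) retry=(0,1)
6. T1 CAS -> counter=6 r=(5,3) succ=(2,0) retry=(0,1)
7. T2 LOAD -> counter=6 r=(5,6) succ=(2,0) retry=(0,1)
8. T2 CAS -> counter=7 r=(5,6) succ=(2,1) retry=(0,1)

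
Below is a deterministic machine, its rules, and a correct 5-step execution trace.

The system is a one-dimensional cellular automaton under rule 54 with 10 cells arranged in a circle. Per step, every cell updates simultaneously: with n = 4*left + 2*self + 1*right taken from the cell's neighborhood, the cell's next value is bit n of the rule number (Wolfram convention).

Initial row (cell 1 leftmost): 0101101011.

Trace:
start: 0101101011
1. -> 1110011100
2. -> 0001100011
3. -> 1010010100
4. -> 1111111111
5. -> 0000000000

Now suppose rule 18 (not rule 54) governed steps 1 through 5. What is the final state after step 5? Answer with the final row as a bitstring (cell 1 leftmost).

0000000000

(re-executing steps 1..5 under rule 18; state before step 1: 0101101011)
1. -> 0000000000
2. -> 0000000000
3. -> 0000000000
4. -> 0000000000
5. -> 0000000000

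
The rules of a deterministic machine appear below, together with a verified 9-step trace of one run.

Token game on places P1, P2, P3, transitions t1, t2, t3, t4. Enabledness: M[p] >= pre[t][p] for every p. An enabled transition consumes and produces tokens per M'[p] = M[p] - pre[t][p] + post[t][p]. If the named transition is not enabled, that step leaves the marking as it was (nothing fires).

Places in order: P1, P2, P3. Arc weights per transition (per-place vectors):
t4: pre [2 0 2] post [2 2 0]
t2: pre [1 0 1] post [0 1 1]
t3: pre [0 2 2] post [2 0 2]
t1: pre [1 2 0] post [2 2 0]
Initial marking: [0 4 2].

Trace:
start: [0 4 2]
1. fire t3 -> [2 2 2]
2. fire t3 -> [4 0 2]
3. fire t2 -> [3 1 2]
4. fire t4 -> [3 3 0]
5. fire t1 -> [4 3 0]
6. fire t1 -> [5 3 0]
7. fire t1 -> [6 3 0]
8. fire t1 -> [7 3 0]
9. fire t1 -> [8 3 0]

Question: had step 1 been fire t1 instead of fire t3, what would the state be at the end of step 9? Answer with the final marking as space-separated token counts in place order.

6 3 2

(re-executing from step 1 with the substitution; state before step 1: [0 4 2])
1. fire t1 -> [0 4 2]
2. fire t3 -> [2 2 2]
3. fire t2 -> [1 3 2]
4. fire t4 -> [1 3 2]
5. fire t1 -> [2 3 2]
6. fire t1 -> [3 3 2]
7. fire t1 -> [4 3 2]
8. fire t1 -> [5 3 2]
9. fire t1 -> [6 3 2]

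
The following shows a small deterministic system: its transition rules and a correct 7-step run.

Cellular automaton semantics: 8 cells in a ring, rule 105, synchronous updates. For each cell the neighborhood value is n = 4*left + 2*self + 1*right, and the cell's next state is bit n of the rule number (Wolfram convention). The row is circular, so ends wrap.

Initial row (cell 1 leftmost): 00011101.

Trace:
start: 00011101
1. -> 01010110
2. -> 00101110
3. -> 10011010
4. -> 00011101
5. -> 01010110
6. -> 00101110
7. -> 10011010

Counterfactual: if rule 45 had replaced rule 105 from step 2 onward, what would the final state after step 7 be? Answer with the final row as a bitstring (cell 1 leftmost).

(re-executing steps 2..7 under rule 45; state before step 2: 01010110)
2. -> 01111100
3. -> 01000001
4. -> 11011101
5. -> 00110011
6. -> 00100010
7. -> 10101010

10101010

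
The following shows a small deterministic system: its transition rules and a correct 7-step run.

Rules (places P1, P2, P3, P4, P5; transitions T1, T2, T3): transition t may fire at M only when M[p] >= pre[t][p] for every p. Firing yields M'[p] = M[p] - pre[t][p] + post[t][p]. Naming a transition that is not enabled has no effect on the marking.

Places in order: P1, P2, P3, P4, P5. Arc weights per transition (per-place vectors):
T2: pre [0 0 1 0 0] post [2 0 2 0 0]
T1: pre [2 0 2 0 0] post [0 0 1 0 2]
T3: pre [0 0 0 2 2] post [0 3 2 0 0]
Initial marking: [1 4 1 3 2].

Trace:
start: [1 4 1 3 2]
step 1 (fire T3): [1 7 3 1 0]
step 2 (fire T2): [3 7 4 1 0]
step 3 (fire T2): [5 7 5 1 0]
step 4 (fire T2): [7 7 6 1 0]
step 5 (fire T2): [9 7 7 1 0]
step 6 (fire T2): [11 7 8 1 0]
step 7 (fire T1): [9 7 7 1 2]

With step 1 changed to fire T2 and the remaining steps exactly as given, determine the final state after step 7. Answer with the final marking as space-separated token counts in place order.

11 4 6 3 4

(re-executing from step 1 with the substitution; state before step 1: [1 4 1 3 2])
step 1 (fire T2): [3 4 2 3 2]
step 2 (fire T2): [5 4 3 3 2]
step 3 (fire T2): [7 4 4 3 2]
step 4 (fire T2): [9 4 5 3 2]
step 5 (fire T2): [11 4 6 3 2]
step 6 (fire T2): [13 4 7 3 2]
step 7 (fire T1): [11 4 6 3 4]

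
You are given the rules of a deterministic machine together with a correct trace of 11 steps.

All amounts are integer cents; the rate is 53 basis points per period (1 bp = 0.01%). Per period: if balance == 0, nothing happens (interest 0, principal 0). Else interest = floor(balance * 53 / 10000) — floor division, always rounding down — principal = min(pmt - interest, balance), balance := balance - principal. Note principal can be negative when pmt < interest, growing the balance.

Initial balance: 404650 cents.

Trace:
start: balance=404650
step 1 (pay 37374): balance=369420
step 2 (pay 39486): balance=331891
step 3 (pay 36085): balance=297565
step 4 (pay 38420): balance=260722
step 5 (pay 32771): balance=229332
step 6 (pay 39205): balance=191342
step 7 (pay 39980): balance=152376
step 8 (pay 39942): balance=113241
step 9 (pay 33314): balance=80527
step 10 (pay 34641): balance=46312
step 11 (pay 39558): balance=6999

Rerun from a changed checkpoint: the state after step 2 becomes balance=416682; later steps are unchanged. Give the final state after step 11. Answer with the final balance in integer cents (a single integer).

state after step 2 := balance=416682
step 3 (pay 36085): balance=382805
step 4 (pay 38420): balance=346413
step 5 (pay 32771): balance=315477
step 6 (pay 39205): balance=277944
step 7 (pay 39980): balance=239437
step 8 (pay 39942): balance=200764
step 9 (pay 33314): balance=168514
step 10 (pay 34641): balance=134766
step 11 (pay 39558): balance=95922

95922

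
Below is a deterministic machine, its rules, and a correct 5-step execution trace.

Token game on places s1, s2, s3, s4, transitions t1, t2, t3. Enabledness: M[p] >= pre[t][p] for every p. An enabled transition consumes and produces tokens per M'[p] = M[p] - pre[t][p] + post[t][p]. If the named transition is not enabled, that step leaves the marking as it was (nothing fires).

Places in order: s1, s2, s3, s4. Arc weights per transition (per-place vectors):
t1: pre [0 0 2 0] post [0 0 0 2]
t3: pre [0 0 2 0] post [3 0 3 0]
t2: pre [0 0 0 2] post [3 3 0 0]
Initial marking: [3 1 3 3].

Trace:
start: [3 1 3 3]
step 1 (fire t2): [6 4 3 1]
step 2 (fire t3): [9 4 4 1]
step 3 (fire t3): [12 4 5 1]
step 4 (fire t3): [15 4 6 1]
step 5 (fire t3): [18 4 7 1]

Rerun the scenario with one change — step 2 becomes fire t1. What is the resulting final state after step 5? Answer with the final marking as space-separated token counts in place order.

(re-executing from step 2 with the substitution; state before step 2: [6 4 3 1])
step 2 (fire t1): [6 4 1 3]
step 3 (fire t3): [6 4 1 3]
step 4 (fire t3): [6 4 1 3]
step 5 (fire t3): [6 4 1 3]

6 4 1 3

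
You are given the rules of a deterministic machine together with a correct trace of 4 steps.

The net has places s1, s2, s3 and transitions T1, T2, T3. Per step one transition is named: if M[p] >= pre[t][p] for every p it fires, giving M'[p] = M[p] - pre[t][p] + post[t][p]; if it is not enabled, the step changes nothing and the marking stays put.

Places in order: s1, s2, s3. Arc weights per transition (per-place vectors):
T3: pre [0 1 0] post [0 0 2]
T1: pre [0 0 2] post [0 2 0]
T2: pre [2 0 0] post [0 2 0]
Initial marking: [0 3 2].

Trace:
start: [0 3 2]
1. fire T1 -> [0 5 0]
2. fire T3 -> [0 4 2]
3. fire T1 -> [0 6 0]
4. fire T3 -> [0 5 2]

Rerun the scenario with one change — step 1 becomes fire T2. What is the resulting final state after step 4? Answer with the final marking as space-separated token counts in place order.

0 3 4

(re-executing from step 1 with the substitution; state before step 1: [0 3 2])
1. fire T2 -> [0 3 2]
2. fire T3 -> [0 2 4]
3. fire T1 -> [0 4 2]
4. fire T3 -> [0 3 4]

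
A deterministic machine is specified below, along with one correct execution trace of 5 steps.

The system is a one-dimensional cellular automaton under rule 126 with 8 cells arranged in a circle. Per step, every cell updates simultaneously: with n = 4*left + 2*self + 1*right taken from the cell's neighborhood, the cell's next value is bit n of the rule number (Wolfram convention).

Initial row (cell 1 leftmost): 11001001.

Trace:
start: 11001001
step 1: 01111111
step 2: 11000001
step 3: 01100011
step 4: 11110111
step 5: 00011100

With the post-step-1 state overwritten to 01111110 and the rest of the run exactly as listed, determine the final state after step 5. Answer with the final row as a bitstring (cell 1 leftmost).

state after step 1 := 01111110
step 2: 11000011
step 3: 01100110
step 4: 11111111
step 5: 00000000

00000000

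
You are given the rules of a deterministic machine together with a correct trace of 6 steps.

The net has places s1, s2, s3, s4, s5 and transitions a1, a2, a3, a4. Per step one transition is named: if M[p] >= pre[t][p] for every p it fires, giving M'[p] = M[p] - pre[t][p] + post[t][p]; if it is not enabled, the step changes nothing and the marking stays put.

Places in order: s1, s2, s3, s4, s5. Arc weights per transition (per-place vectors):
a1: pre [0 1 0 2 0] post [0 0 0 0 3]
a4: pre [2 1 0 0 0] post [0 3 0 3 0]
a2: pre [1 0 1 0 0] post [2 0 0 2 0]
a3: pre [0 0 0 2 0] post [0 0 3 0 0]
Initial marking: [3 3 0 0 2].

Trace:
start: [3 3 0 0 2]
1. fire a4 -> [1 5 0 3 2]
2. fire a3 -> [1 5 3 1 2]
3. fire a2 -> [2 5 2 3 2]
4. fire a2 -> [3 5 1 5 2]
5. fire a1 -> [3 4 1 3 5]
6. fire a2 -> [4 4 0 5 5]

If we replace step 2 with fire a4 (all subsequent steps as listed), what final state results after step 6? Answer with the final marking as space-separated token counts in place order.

(re-executing from step 2 with the substitution; state before step 2: [1 5 0 3 2])
2. fire a4 -> [1 5 0 3 2]
3. fire a2 -> [1 5 0 3 2]
4. fire a2 -> [1 5 0 3 2]
5. fire a1 -> [1 4 0 1 5]
6. fire a2 -> [1 4 0 1 5]

1 4 0 1 5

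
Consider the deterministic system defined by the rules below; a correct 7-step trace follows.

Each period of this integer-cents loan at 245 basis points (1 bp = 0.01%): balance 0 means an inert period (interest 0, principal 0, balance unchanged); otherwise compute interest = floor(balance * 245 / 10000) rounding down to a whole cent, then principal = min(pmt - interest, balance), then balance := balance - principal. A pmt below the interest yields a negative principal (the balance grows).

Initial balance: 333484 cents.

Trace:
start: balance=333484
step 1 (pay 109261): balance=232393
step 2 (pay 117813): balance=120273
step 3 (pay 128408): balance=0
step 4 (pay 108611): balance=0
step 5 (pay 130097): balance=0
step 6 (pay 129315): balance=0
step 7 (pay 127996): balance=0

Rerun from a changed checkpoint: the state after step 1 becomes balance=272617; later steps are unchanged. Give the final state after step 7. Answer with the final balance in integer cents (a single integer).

state after step 1 := balance=272617
step 2 (pay 117813): balance=161483
step 3 (pay 128408): balance=37031
step 4 (pay 108611): balance=0
step 5 (pay 130097): balance=0
step 6 (pay 129315): balance=0
step 7 (pay 127996): balance=0

0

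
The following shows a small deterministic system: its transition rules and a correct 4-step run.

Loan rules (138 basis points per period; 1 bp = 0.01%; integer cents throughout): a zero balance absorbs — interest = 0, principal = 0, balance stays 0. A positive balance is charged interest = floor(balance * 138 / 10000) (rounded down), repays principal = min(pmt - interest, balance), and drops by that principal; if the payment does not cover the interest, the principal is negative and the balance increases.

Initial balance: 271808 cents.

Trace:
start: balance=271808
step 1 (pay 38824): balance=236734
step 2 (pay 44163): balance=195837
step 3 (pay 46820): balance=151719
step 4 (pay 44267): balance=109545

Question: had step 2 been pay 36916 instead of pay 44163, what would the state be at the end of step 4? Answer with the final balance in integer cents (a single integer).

116994

(re-executing from step 2 with the substitution; state before step 2: balance=236734)
step 2 (pay 36916): balance=203084
step 3 (pay 46820): balance=159066
step 4 (pay 44267): balance=116994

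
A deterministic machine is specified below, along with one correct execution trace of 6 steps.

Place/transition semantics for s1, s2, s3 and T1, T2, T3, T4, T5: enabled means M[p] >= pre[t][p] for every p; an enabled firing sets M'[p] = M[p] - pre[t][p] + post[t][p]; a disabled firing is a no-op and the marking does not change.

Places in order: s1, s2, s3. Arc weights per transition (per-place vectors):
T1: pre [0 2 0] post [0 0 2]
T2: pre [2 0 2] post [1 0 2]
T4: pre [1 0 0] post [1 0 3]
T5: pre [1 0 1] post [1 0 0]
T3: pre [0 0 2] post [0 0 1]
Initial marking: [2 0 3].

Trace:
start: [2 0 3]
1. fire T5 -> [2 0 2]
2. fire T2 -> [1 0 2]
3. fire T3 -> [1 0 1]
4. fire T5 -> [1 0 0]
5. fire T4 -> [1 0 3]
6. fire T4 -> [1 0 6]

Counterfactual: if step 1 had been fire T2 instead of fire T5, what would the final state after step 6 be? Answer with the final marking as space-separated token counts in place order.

1 0 7

(re-executing from step 1 with the substitution; state before step 1: [2 0 3])
1. fire T2 -> [1 0 3]
2. fire T2 -> [1 0 3]
3. fire T3 -> [1 0 2]
4. fire T5 -> [1 0 1]
5. fire T4 -> [1 0 4]
6. fire T4 -> [1 0 7]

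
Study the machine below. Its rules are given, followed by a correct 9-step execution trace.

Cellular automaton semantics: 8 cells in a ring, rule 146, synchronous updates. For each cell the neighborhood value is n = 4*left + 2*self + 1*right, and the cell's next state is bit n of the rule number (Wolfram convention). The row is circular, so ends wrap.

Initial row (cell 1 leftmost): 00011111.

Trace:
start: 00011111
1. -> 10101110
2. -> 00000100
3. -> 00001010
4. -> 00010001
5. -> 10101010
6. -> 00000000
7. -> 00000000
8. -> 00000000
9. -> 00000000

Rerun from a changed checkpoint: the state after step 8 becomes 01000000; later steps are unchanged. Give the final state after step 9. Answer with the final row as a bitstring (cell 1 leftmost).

10100000

state after step 8 := 01000000
9. -> 10100000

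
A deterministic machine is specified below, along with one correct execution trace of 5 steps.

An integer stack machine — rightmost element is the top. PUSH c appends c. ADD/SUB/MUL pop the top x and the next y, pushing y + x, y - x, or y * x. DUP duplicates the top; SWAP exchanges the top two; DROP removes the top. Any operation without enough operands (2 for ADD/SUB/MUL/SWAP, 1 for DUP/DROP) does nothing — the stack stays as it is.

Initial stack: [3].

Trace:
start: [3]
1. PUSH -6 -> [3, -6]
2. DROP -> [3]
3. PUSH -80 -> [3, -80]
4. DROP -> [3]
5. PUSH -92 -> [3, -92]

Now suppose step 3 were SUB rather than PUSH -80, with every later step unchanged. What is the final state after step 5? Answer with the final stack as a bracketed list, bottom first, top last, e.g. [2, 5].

(re-executing from step 3 with the substitution; state before step 3: [3])
3. SUB -> [3]
4. DROP -> []
5. PUSH -92 -> [-92]

[-92]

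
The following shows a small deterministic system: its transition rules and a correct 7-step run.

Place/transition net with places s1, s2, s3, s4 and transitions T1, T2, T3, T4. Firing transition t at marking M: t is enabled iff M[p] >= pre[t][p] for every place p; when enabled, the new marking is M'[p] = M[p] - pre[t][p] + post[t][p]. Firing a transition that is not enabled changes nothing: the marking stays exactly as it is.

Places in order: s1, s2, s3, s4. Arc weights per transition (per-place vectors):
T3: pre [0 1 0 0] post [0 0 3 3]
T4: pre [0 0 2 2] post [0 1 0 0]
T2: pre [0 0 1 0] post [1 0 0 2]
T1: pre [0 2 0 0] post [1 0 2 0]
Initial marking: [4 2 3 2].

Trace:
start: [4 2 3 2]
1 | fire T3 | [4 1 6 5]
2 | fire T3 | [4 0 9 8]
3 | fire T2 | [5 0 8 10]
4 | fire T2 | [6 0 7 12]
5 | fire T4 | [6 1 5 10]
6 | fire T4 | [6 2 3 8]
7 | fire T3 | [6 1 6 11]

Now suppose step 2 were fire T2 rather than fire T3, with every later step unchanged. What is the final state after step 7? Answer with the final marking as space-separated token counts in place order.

(re-executing from step 2 with the substitution; state before step 2: [4 1 6 5])
2 | fire T2 | [5 1 5 7]
3 | fire T2 | [6 1 4 9]
4 | fire T2 | [7 1 3 11]
5 | fire T4 | [7 2 1 9]
6 | fire T4 | [7 2 1 9]
7 | fire T3 | [7 1 4 12]

7 1 4 12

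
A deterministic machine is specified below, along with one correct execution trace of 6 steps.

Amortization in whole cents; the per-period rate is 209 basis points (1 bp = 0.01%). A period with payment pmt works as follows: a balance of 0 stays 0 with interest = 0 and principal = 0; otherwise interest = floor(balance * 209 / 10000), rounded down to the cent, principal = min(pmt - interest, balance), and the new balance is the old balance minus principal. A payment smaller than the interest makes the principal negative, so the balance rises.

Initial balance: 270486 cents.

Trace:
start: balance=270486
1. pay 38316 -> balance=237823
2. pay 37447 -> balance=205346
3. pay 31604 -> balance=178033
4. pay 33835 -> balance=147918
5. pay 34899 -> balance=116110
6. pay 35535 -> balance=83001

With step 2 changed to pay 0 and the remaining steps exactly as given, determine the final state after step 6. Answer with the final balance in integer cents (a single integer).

123679

(re-executing from step 2 with the substitution; state before step 2: balance=237823)
2. pay 0 -> balance=242793
3. pay 31604 -> balance=216263
4. pay 33835 -> balance=186947
5. pay 34899 -> balance=155955
6. pay 35535 -> balance=123679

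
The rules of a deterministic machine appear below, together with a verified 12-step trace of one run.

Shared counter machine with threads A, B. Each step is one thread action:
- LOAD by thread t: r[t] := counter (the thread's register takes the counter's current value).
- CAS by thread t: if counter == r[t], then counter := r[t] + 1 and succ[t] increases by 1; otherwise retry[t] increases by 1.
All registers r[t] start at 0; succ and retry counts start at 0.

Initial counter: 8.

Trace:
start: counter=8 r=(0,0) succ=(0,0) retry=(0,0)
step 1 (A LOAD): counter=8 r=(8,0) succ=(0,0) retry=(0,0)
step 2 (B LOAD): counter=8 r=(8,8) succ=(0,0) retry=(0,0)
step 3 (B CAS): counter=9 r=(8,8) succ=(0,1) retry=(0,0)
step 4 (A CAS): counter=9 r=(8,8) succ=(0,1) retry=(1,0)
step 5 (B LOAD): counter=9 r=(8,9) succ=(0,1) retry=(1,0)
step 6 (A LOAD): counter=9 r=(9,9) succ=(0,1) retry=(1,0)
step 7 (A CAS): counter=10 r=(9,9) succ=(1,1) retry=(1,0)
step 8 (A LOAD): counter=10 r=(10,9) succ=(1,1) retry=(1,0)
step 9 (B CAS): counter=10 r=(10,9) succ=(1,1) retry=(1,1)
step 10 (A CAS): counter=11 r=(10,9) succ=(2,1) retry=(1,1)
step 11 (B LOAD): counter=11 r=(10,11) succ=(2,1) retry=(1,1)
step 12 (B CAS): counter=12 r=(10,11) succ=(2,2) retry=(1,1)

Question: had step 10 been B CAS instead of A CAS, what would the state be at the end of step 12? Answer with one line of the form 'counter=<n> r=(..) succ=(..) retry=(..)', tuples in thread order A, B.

(re-executing from step 10 with the substitution; state before step 10: counter=10 r=(10,9) succ=(1,1) retry=(1,1))
step 10 (B CAS): counter=10 r=(10,9) succ=(1,1) retry=(1,2)
step 11 (B LOAD): counter=10 r=(10,10) succ=(1,1) retry=(1,2)
step 12 (B CAS): counter=11 r=(10,10) succ=(1,2) retry=(1,2)

counter=11 r=(10,10) succ=(1,2) retry=(1,2)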